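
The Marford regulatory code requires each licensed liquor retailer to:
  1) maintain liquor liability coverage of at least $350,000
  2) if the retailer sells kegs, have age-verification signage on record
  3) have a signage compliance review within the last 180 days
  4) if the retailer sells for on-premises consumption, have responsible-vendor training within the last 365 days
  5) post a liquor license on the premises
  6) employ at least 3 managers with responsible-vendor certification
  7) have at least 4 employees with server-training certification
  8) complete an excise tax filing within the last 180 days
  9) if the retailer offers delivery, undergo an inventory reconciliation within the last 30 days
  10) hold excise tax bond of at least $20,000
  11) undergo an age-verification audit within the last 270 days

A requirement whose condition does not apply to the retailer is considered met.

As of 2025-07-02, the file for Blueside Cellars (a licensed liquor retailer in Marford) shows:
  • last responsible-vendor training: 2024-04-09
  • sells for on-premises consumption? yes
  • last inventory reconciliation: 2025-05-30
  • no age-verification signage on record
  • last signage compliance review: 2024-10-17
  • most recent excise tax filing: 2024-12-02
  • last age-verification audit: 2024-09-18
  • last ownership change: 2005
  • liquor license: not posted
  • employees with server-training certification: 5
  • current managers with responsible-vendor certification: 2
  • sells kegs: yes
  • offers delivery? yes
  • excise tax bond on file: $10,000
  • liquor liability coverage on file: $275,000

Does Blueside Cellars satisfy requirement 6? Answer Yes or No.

6. managers with responsible-vendor certification 2 < 3 → not met

No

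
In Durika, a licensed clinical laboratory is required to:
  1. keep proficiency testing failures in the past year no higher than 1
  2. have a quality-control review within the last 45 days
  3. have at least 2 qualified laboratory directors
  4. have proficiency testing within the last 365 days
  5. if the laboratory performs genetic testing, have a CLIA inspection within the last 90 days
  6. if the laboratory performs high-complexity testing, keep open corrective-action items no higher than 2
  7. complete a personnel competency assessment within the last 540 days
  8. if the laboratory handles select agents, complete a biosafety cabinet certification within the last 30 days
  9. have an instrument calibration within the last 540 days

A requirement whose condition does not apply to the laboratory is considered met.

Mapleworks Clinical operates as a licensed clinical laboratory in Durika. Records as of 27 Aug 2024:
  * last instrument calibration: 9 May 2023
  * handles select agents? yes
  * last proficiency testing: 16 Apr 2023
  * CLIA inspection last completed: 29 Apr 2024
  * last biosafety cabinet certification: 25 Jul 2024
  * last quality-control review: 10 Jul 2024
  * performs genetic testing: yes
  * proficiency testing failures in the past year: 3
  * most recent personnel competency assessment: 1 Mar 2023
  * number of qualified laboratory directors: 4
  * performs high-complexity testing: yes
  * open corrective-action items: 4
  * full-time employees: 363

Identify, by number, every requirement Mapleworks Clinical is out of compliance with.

1, 2, 4, 5, 6, 7, 8

1. proficiency testing failures in the past year 3 > 1 → not met
2. quality-control review 48 days ago vs limit 45 → not met
3. qualified laboratory directors 4 ≥ 2 → met
4. proficiency testing 499 days ago vs limit 365 → not met
5. condition 'performs genetic testing' holds; CLIA inspection 120 days ago vs limit 90 → not met
6. condition 'performs high-complexity testing' holds; open corrective-action items 4 > 2 → not met
7. personnel competency assessment 545 days ago vs limit 540 → not met
8. condition 'handles select agents' holds; biosafety cabinet certification 33 days ago vs limit 30 → not met
9. instrument calibration 476 days ago vs limit 540 → met
Not met: 1, 2, 4, 5, 6, 7, 8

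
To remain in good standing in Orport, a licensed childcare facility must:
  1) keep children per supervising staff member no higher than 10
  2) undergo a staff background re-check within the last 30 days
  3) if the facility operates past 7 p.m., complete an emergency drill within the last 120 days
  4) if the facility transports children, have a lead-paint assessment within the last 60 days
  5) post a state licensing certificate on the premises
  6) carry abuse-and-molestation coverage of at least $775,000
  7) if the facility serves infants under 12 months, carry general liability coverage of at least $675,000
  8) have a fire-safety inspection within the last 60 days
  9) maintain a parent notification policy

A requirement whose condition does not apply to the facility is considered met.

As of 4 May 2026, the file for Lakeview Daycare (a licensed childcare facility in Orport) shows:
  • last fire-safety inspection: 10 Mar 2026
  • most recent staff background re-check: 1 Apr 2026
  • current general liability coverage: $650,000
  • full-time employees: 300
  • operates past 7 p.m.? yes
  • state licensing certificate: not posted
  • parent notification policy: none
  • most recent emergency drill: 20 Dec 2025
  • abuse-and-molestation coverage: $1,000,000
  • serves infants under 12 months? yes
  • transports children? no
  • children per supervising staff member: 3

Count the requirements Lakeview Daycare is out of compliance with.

1. children per supervising staff member 3 ≤ 10 → met
2. staff background re-check 33 days ago vs limit 30 → not met
3. condition 'operates past 7 p.m.' holds; emergency drill 135 days ago vs limit 120 → not met
4. condition 'transports children' does not hold → requirement n/a → met
5. state licensing certificate absent → not met
6. abuse-and-molestation coverage $1,000,000 ≥ $775,000 → met
7. condition 'serves infants under 12 months' holds; general liability coverage $650,000 < $675,000 → not met
8. fire-safety inspection 55 days ago vs limit 60 → met
9. parent notification policy absent → not met
Not met: 5 of 9

5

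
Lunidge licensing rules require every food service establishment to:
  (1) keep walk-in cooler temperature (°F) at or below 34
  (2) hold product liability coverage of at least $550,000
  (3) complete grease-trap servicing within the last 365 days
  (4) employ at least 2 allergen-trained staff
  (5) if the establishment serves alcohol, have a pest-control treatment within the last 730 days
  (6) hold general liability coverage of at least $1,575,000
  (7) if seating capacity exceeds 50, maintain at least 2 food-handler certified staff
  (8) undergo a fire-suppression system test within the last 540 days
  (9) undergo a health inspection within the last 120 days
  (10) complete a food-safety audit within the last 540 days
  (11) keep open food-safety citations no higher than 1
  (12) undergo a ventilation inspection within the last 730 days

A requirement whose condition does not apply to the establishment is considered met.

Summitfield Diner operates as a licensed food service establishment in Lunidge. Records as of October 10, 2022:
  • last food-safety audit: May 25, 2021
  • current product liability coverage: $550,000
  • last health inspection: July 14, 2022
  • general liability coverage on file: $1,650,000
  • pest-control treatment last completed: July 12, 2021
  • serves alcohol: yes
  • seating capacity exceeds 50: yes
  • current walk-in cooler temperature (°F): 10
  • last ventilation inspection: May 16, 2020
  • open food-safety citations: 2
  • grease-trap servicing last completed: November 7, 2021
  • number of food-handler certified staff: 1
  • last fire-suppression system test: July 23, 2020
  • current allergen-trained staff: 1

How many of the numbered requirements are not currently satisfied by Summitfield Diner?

1. walk-in cooler temperature (°F) 10 ≤ 34 → met
2. product liability coverage $550,000 ≥ $550,000 → met
3. grease-trap servicing 337 days ago vs limit 365 → met
4. allergen-trained staff 1 < 2 → not met
5. condition 'serves alcohol' holds; pest-control treatment 455 days ago vs limit 730 → met
6. general liability coverage $1,650,000 ≥ $1,575,000 → met
7. condition 'seating capacity exceeds 50' holds; food-handler certified staff 1 < 2 → not met
8. fire-suppression system test 809 days ago vs limit 540 → not met
9. health inspection 88 days ago vs limit 120 → met
10. food-safety audit 503 days ago vs limit 540 → met
11. open food-safety citations 2 > 1 → not met
12. ventilation inspection 877 days ago vs limit 730 → not met
Not met: 5 of 12

5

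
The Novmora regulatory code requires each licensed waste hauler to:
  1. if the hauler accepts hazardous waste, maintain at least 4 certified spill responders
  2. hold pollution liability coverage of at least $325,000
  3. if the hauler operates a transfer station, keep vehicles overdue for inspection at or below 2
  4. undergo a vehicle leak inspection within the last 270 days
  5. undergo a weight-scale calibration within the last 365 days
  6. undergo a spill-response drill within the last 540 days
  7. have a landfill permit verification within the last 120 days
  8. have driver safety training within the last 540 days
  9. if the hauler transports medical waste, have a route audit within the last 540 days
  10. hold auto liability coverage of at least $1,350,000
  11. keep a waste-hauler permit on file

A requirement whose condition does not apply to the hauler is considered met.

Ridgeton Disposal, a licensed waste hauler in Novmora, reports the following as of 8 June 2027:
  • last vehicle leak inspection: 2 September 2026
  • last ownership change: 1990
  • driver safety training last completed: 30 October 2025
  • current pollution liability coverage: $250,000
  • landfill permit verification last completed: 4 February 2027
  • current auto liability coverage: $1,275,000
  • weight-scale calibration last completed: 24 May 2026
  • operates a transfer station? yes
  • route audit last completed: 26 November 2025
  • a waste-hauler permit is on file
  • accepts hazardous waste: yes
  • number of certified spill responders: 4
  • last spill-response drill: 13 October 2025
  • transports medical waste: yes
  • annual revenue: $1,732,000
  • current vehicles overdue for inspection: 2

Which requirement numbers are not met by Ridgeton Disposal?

2, 4, 5, 6, 7, 8, 9, 10

1. condition 'accepts hazardous waste' holds; certified spill responders 4 ≥ 4 → met
2. pollution liability coverage $250,000 < $325,000 → not met
3. condition 'operates a transfer station' holds; vehicles overdue for inspection 2 ≤ 2 → met
4. vehicle leak inspection 279 days ago vs limit 270 → not met
5. weight-scale calibration 380 days ago vs limit 365 → not met
6. spill-response drill 603 days ago vs limit 540 → not met
7. landfill permit verification 124 days ago vs limit 120 → not met
8. driver safety training 586 days ago vs limit 540 → not met
9. condition 'transports medical waste' holds; route audit 559 days ago vs limit 540 → not met
10. auto liability coverage $1,275,000 < $1,350,000 → not met
11. waste-hauler permit present → met
Not met: 2, 4, 5, 6, 7, 8, 9, 10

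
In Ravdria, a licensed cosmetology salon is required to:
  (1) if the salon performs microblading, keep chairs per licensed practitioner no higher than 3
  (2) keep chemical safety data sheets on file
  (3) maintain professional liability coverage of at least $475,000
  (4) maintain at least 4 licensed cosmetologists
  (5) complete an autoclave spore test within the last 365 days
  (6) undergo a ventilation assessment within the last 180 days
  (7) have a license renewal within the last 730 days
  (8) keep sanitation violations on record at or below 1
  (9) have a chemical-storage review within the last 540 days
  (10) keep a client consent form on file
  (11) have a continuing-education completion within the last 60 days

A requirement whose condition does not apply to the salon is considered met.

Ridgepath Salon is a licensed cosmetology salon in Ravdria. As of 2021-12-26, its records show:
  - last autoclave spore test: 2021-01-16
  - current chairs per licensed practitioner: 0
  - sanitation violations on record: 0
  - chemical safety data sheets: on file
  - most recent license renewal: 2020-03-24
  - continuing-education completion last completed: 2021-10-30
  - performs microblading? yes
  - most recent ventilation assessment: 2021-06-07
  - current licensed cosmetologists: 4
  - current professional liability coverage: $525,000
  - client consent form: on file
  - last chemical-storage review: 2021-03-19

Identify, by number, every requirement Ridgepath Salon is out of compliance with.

6

1. condition 'performs microblading' holds; chairs per licensed practitioner 0 ≤ 3 → met
2. chemical safety data sheets present → met
3. professional liability coverage $525,000 ≥ $475,000 → met
4. licensed cosmetologists 4 ≥ 4 → met
5. autoclave spore test 344 days ago vs limit 365 → met
6. ventilation assessment 202 days ago vs limit 180 → not met
7. license renewal 642 days ago vs limit 730 → met
8. sanitation violations on record 0 ≤ 1 → met
9. chemical-storage review 282 days ago vs limit 540 → met
10. client consent form present → met
11. continuing-education completion 57 days ago vs limit 60 → met
Not met: 6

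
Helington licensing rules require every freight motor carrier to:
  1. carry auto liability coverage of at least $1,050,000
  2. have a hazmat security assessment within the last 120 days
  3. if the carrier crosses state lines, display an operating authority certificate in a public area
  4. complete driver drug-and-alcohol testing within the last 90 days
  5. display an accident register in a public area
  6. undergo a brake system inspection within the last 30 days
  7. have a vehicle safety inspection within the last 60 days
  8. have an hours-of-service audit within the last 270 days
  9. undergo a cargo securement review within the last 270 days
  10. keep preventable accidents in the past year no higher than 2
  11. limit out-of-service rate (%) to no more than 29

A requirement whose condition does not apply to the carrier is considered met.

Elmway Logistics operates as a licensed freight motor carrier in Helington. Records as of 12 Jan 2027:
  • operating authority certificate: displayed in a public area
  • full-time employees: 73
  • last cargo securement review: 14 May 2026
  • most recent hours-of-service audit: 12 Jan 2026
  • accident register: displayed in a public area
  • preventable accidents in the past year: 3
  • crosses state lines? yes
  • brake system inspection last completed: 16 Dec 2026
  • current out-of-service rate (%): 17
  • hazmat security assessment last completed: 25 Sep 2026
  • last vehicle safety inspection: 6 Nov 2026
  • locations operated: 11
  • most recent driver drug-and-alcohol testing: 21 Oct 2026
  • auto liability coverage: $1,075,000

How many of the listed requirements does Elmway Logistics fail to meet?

3

1. auto liability coverage $1,075,000 ≥ $1,050,000 → met
2. hazmat security assessment 109 days ago vs limit 120 → met
3. condition 'crosses state lines' holds; operating authority certificate present → met
4. driver drug-and-alcohol testing 83 days ago vs limit 90 → met
5. accident register present → met
6. brake system inspection 27 days ago vs limit 30 → met
7. vehicle safety inspection 67 days ago vs limit 60 → not met
8. hours-of-service audit 365 days ago vs limit 270 → not met
9. cargo securement review 243 days ago vs limit 270 → met
10. preventable accidents in the past year 3 > 2 → not met
11. out-of-service rate (%) 17 ≤ 29 → met
Not met: 3 of 11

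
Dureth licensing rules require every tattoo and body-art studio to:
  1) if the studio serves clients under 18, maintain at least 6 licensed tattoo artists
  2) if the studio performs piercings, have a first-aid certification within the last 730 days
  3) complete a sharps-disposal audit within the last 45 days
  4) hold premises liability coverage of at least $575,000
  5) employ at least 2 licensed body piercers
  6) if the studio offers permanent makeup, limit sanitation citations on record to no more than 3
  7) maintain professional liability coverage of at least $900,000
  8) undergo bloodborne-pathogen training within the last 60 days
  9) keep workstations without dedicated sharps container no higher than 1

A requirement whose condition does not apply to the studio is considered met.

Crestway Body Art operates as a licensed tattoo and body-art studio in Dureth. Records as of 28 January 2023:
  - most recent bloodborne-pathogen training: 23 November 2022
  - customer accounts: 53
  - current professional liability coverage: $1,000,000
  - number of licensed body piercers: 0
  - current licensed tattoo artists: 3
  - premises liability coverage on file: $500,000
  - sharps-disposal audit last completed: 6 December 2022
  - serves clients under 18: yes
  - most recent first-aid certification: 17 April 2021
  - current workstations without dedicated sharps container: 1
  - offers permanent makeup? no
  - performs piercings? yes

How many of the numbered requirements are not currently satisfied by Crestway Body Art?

5

1. condition 'serves clients under 18' holds; licensed tattoo artists 3 < 6 → not met
2. condition 'performs piercings' holds; first-aid certification 651 days ago vs limit 730 → met
3. sharps-disposal audit 53 days ago vs limit 45 → not met
4. premises liability coverage $500,000 < $575,000 → not met
5. licensed body piercers 0 < 2 → not met
6. condition 'offers permanent makeup' does not hold → requirement n/a → met
7. professional liability coverage $1,000,000 ≥ $900,000 → met
8. bloodborne-pathogen training 66 days ago vs limit 60 → not met
9. workstations without dedicated sharps container 1 ≤ 1 → met
Not met: 5 of 9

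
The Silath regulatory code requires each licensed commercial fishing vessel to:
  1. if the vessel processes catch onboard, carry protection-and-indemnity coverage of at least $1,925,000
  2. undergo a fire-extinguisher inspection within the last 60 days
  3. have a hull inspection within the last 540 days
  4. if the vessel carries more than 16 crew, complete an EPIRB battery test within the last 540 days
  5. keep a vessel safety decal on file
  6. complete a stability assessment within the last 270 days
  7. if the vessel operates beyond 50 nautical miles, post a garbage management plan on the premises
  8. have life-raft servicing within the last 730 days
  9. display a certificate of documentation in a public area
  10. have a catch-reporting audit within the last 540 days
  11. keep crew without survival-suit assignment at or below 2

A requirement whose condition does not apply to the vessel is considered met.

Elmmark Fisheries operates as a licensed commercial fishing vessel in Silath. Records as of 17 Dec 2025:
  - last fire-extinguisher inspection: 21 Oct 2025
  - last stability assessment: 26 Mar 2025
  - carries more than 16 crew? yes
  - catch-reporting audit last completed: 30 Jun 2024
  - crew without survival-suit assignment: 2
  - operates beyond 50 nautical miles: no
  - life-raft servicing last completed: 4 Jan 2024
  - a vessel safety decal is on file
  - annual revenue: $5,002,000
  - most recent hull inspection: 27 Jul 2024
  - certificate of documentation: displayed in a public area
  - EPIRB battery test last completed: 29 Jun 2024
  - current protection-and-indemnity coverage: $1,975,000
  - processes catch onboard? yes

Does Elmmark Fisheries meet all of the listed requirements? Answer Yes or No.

Yes

1. condition 'processes catch onboard' holds; protection-and-indemnity coverage $1,975,000 ≥ $1,925,000 → met
2. fire-extinguisher inspection 57 days ago vs limit 60 → met
3. hull inspection 508 days ago vs limit 540 → met
4. condition 'carries more than 16 crew' holds; EPIRB battery test 536 days ago vs limit 540 → met
5. vessel safety decal present → met
6. stability assessment 266 days ago vs limit 270 → met
7. condition 'operates beyond 50 nautical miles' does not hold → requirement n/a → met
8. life-raft servicing 713 days ago vs limit 730 → met
9. certificate of documentation present → met
10. catch-reporting audit 535 days ago vs limit 540 → met
11. crew without survival-suit assignment 2 ≤ 2 → met
All met.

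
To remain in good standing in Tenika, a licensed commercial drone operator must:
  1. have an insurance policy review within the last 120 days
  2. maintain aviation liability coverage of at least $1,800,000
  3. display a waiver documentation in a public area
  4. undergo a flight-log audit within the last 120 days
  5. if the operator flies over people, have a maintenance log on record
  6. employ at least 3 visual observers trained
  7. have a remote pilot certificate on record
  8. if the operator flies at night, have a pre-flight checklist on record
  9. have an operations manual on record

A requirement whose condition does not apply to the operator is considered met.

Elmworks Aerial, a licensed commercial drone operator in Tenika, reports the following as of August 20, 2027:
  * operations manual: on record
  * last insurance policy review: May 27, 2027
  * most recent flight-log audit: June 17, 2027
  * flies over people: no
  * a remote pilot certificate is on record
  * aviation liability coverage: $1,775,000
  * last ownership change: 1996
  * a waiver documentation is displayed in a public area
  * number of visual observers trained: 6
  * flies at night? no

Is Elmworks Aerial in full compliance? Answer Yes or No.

No

1. insurance policy review 85 days ago vs limit 120 → met
2. aviation liability coverage $1,775,000 < $1,800,000 → not met
3. waiver documentation present → met
4. flight-log audit 64 days ago vs limit 120 → met
5. condition 'flies over people' does not hold → requirement n/a → met
6. visual observers trained 6 ≥ 3 → met
7. remote pilot certificate present → met
8. condition 'flies at night' does not hold → requirement n/a → met
9. operations manual present → met
Not met: 2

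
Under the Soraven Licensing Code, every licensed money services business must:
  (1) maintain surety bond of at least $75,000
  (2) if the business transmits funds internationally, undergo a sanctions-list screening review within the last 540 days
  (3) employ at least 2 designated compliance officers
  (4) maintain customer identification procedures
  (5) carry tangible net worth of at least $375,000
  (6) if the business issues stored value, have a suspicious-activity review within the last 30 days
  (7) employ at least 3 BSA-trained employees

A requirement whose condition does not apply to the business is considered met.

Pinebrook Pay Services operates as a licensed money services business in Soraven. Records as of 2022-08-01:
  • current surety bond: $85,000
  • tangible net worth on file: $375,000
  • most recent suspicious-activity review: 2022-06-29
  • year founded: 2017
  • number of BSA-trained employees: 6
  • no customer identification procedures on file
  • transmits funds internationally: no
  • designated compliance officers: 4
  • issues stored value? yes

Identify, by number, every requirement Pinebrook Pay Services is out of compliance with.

1. surety bond $85,000 ≥ $75,000 → met
2. condition 'transmits funds internationally' does not hold → requirement n/a → met
3. designated compliance officers 4 ≥ 2 → met
4. customer identification procedures absent → not met
5. tangible net worth $375,000 ≥ $375,000 → met
6. condition 'issues stored value' holds; suspicious-activity review 33 days ago vs limit 30 → not met
7. BSA-trained employees 6 ≥ 3 → met
Not met: 4, 6

4, 6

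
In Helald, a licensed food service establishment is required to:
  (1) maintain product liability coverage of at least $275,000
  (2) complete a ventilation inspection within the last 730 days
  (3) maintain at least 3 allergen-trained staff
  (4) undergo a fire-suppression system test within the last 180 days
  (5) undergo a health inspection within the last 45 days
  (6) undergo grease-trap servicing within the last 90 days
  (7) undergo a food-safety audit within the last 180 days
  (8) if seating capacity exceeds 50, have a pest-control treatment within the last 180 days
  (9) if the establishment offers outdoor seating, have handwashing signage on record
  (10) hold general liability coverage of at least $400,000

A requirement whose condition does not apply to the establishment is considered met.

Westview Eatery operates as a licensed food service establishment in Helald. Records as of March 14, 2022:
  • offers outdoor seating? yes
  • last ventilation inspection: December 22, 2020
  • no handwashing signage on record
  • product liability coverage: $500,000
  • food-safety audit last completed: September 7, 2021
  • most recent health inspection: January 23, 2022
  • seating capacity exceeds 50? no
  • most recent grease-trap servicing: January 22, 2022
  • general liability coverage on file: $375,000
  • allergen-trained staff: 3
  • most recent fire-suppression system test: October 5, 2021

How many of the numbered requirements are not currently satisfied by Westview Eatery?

1. product liability coverage $500,000 ≥ $275,000 → met
2. ventilation inspection 447 days ago vs limit 730 → met
3. allergen-trained staff 3 ≥ 3 → met
4. fire-suppression system test 160 days ago vs limit 180 → met
5. health inspection 50 days ago vs limit 45 → not met
6. grease-trap servicing 51 days ago vs limit 90 → met
7. food-safety audit 188 days ago vs limit 180 → not met
8. condition 'seating capacity exceeds 50' does not hold → requirement n/a → met
9. condition 'offers outdoor seating' holds; handwashing signage absent → not met
10. general liability coverage $375,000 < $400,000 → not met
Not met: 4 of 10

4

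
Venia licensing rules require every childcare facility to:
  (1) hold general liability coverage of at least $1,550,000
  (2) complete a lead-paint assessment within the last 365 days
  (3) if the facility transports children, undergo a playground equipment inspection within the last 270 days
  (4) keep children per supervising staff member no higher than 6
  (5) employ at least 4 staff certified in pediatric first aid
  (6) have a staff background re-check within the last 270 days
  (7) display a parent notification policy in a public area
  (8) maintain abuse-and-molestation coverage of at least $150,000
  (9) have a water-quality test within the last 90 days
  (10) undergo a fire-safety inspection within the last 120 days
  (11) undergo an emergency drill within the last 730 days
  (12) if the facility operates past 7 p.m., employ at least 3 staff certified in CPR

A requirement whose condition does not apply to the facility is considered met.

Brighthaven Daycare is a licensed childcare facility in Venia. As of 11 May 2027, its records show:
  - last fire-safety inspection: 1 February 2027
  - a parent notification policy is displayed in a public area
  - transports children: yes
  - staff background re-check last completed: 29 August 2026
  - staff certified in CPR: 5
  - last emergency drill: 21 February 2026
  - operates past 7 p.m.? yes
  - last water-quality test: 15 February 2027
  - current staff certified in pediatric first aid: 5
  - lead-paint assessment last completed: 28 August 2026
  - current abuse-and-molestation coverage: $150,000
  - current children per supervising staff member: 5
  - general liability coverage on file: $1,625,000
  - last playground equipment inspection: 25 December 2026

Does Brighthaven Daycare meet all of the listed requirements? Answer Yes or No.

Yes

1. general liability coverage $1,625,000 ≥ $1,550,000 → met
2. lead-paint assessment 256 days ago vs limit 365 → met
3. condition 'transports children' holds; playground equipment inspection 137 days ago vs limit 270 → met
4. children per supervising staff member 5 ≤ 6 → met
5. staff certified in pediatric first aid 5 ≥ 4 → met
6. staff background re-check 255 days ago vs limit 270 → met
7. parent notification policy present → met
8. abuse-and-molestation coverage $150,000 ≥ $150,000 → met
9. water-quality test 85 days ago vs limit 90 → met
10. fire-safety inspection 99 days ago vs limit 120 → met
11. emergency drill 444 days ago vs limit 730 → met
12. condition 'operates past 7 p.m.' holds; staff certified in CPR 5 ≥ 3 → met
All met.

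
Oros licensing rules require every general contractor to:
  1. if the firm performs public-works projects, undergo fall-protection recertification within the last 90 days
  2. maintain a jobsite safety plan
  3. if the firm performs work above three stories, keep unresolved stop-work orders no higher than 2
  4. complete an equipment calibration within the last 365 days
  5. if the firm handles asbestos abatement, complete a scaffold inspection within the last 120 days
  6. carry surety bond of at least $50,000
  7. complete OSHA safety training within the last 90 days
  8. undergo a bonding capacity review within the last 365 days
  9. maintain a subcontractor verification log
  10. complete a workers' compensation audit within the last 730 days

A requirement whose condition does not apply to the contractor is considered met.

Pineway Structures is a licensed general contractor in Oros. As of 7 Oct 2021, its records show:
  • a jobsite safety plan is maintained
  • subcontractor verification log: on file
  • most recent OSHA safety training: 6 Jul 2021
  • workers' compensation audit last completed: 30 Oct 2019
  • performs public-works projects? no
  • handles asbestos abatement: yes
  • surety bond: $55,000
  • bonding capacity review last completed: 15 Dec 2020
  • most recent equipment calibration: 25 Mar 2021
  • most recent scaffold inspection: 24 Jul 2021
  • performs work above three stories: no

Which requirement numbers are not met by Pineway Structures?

1. condition 'performs public-works projects' does not hold → requirement n/a → met
2. jobsite safety plan present → met
3. condition 'performs work above three stories' does not hold → requirement n/a → met
4. equipment calibration 196 days ago vs limit 365 → met
5. condition 'handles asbestos abatement' holds; scaffold inspection 75 days ago vs limit 120 → met
6. surety bond $55,000 ≥ $50,000 → met
7. OSHA safety training 93 days ago vs limit 90 → not met
8. bonding capacity review 296 days ago vs limit 365 → met
9. subcontractor verification log present → met
10. workers' compensation audit 708 days ago vs limit 730 → met
Not met: 7

7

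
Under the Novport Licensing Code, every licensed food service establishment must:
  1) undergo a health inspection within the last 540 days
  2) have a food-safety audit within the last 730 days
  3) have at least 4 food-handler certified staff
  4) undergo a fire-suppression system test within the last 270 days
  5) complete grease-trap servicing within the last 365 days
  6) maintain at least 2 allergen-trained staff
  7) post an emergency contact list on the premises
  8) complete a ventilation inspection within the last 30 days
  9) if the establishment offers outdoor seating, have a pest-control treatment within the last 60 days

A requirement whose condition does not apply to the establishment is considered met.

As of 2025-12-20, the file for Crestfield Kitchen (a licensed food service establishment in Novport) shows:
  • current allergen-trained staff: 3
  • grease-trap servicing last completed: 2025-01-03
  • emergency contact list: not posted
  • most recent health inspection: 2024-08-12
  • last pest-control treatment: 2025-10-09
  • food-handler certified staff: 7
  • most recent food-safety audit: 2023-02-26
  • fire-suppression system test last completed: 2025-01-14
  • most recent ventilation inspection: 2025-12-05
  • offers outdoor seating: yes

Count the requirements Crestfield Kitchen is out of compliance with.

1. health inspection 495 days ago vs limit 540 → met
2. food-safety audit 1028 days ago vs limit 730 → not met
3. food-handler certified staff 7 ≥ 4 → met
4. fire-suppression system test 340 days ago vs limit 270 → not met
5. grease-trap servicing 351 days ago vs limit 365 → met
6. allergen-trained staff 3 ≥ 2 → met
7. emergency contact list absent → not met
8. ventilation inspection 15 days ago vs limit 30 → met
9. condition 'offers outdoor seating' holds; pest-control treatment 72 days ago vs limit 60 → not met
Not met: 4 of 9

4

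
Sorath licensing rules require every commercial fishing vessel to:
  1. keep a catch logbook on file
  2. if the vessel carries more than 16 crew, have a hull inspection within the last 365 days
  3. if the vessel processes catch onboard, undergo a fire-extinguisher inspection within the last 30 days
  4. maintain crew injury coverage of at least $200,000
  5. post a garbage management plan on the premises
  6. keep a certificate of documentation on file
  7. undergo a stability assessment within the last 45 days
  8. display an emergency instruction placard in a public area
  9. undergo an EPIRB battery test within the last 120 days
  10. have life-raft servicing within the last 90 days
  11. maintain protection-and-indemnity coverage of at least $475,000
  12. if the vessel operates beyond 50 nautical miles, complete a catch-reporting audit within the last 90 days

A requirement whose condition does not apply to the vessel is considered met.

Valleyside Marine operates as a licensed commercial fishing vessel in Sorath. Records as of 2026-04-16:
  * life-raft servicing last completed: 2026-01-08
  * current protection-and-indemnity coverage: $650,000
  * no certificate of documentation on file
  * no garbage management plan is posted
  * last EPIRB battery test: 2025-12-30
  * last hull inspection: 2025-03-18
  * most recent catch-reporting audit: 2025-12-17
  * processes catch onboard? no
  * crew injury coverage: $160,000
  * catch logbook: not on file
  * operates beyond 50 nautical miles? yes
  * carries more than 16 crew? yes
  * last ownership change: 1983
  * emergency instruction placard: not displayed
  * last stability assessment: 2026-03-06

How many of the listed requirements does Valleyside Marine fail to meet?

8

1. catch logbook absent → not met
2. condition 'carries more than 16 crew' holds; hull inspection 394 days ago vs limit 365 → not met
3. condition 'processes catch onboard' does not hold → requirement n/a → met
4. crew injury coverage $160,000 < $200,000 → not met
5. garbage management plan absent → not met
6. certificate of documentation absent → not met
7. stability assessment 41 days ago vs limit 45 → met
8. emergency instruction placard absent → not met
9. EPIRB battery test 107 days ago vs limit 120 → met
10. life-raft servicing 98 days ago vs limit 90 → not met
11. protection-and-indemnity coverage $650,000 ≥ $475,000 → met
12. condition 'operates beyond 50 nautical miles' holds; catch-reporting audit 120 days ago vs limit 90 → not met
Not met: 8 of 12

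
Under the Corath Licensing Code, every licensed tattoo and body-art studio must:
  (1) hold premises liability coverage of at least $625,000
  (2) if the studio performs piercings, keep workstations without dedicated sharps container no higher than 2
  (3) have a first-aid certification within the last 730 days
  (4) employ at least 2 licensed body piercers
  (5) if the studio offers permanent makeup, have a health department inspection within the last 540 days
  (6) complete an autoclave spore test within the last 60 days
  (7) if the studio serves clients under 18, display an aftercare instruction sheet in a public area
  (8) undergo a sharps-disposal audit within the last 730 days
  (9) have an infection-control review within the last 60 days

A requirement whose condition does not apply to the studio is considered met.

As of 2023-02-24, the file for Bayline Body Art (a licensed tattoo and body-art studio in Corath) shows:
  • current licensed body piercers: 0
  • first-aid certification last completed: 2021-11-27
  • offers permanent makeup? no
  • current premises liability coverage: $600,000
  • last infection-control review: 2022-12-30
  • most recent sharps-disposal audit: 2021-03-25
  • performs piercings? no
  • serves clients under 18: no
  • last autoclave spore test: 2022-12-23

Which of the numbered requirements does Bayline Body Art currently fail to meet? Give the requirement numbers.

1, 4, 6

1. premises liability coverage $600,000 < $625,000 → not met
2. condition 'performs piercings' does not hold → requirement n/a → met
3. first-aid certification 454 days ago vs limit 730 → met
4. licensed body piercers 0 < 2 → not met
5. condition 'offers permanent makeup' does not hold → requirement n/a → met
6. autoclave spore test 63 days ago vs limit 60 → not met
7. condition 'serves clients under 18' does not hold → requirement n/a → met
8. sharps-disposal audit 701 days ago vs limit 730 → met
9. infection-control review 56 days ago vs limit 60 → met
Not met: 1, 4, 6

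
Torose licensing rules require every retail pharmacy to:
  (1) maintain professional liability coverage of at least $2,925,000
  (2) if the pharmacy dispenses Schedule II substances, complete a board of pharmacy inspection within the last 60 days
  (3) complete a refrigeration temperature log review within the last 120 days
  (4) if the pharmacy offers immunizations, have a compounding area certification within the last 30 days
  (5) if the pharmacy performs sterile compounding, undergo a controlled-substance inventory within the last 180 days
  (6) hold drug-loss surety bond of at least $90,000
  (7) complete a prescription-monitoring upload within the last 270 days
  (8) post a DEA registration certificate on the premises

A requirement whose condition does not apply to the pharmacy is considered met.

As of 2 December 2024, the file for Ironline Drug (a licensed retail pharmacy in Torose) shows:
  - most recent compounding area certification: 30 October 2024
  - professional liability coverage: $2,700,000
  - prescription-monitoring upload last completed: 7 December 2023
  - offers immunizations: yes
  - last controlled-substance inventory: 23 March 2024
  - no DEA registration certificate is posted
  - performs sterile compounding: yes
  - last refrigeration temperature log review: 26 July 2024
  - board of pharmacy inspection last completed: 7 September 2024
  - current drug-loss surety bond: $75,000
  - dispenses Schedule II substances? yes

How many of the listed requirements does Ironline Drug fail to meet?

8

1. professional liability coverage $2,700,000 < $2,925,000 → not met
2. condition 'dispenses Schedule II substances' holds; board of pharmacy inspection 86 days ago vs limit 60 → not met
3. refrigeration temperature log review 129 days ago vs limit 120 → not met
4. condition 'offers immunizations' holds; compounding area certification 33 days ago vs limit 30 → not met
5. condition 'performs sterile compounding' holds; controlled-substance inventory 254 days ago vs limit 180 → not met
6. drug-loss surety bond $75,000 < $90,000 → not met
7. prescription-monitoring upload 361 days ago vs limit 270 → not met
8. DEA registration certificate absent → not met
Not met: 8 of 8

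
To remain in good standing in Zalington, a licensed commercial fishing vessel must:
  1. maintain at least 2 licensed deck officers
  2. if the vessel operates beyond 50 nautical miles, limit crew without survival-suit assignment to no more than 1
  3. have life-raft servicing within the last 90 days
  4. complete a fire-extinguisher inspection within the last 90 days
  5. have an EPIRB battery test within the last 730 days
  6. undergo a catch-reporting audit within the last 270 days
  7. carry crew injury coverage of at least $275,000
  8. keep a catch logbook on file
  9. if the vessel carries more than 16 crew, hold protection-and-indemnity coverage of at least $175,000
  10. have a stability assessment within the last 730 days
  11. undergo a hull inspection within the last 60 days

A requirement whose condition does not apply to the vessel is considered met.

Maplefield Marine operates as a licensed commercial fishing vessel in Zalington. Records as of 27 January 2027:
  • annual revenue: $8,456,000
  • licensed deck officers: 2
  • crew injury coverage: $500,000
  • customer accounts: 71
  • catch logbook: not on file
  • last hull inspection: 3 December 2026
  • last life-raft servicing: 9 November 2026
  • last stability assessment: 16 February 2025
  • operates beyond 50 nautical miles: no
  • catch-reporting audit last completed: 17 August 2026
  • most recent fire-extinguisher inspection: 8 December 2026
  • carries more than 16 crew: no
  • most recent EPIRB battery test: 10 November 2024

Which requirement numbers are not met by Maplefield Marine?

1. licensed deck officers 2 ≥ 2 → met
2. condition 'operates beyond 50 nautical miles' does not hold → requirement n/a → met
3. life-raft servicing 79 days ago vs limit 90 → met
4. fire-extinguisher inspection 50 days ago vs limit 90 → met
5. EPIRB battery test 808 days ago vs limit 730 → not met
6. catch-reporting audit 163 days ago vs limit 270 → met
7. crew injury coverage $500,000 ≥ $275,000 → met
8. catch logbook absent → not met
9. condition 'carries more than 16 crew' does not hold → requirement n/a → met
10. stability assessment 710 days ago vs limit 730 → met
11. hull inspection 55 days ago vs limit 60 → met
Not met: 5, 8

5, 8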